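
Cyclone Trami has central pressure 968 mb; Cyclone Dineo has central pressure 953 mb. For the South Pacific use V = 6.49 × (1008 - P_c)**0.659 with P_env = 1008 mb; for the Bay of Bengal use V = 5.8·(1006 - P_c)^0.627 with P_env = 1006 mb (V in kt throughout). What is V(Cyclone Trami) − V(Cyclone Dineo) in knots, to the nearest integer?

4 kt

Cyclone Trami: ΔP = 40; V ≈ 6.49 × 40^0.659 ≈ 73.79 kt.
Cyclone Dineo: ΔP = 53; V ≈ 5.8 × 53^0.627 ≈ 69.91 kt.
Difference ≈ 73.79 − 69.91 = 3.88 → 4 kt.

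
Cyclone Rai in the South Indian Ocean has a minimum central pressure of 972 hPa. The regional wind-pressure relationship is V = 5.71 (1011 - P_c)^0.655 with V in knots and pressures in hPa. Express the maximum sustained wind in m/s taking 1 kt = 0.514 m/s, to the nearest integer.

ΔP = 1011 − 972 = 39 hPa.
V ≈ 5.71 × 39^0.655 = 5.71 × 11.019 ≈ 62.919 kt.
62.919 × 0.514 ≈ 32.34 m/s → 32 m/s.

32 m/s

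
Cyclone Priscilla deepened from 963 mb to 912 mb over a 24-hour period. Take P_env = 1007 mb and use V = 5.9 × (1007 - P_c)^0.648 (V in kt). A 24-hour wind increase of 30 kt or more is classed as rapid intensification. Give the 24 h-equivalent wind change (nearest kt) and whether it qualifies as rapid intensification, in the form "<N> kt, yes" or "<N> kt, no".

V₁: ΔP = 44, V ≈ 5.9 × 44^0.648 ≈ 68.52 kt.
V₂: ΔP = 95, V ≈ 5.9 × 95^0.648 ≈ 112.83 kt.
ΔV over 24 h = 44.31 kt → 24 h equivalent = 44.31 × 24/24 ≈ 44.31 kt.
44 kt ≥ 30 kt ⇒ rapid intensification.

44 kt, yes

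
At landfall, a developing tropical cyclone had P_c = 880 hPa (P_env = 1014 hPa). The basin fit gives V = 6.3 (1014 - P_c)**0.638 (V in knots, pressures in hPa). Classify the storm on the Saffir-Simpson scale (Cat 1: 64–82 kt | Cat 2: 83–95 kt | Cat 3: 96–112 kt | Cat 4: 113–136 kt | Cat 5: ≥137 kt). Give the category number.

ΔP = 1014 − 880 = 134 hPa.
V ≈ 6.3 × 134^0.638 = 6.3 × 22.76 ≈ 143 kt.
143 kt falls in the Category 5 band.

5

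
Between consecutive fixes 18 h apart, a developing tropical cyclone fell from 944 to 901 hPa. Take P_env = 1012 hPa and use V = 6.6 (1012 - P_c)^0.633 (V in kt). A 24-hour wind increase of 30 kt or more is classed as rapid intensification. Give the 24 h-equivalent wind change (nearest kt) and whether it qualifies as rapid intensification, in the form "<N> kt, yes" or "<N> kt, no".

46 kt, yes

V₁: ΔP = 68, V ≈ 6.6 × 68^0.633 ≈ 95.39 kt.
V₂: ΔP = 111, V ≈ 6.6 × 111^0.633 ≈ 130.09 kt.
ΔV over 18 h = 34.70 kt → 24 h equivalent = 34.70 × 24/18 ≈ 46.27 kt.
46 kt ≥ 30 kt ⇒ rapid intensification.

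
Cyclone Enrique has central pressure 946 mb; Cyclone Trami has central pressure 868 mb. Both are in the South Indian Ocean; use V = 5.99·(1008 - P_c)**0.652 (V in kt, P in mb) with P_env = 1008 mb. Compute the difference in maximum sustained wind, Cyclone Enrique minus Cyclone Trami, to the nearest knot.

-62 kt

Cyclone Enrique: ΔP = 62; V ≈ 5.99 × 62^0.652 ≈ 88.32 kt.
Cyclone Trami: ΔP = 140; V ≈ 5.99 × 140^0.652 ≈ 150.21 kt.
Difference ≈ 88.32 − 150.21 = -61.89 → -62 kt.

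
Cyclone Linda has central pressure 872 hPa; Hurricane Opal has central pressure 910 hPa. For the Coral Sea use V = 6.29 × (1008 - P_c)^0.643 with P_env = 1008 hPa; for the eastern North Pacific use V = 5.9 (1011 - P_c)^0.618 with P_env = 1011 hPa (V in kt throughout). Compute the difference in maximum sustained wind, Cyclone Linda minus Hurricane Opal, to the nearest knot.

Cyclone Linda: ΔP = 136; V ≈ 6.29 × 136^0.643 ≈ 148.09 kt.
Hurricane Opal: ΔP = 101; V ≈ 5.9 × 101^0.618 ≈ 102.22 kt.
Difference ≈ 148.09 − 102.22 = 45.87 → 46 kt.

46 kt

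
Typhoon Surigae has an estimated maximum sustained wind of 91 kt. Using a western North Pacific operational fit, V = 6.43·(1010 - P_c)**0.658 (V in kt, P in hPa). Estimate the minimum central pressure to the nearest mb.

954 mb

ΔP = (V / 6.43)^(1/0.658) = (91/6.43)^1.520.
91/6.43 = 14.152; 14.152^1.520 ≈ 56.10 mb.
P_c = 1010 − 56.10 = 953.90 ≈ 954 mb.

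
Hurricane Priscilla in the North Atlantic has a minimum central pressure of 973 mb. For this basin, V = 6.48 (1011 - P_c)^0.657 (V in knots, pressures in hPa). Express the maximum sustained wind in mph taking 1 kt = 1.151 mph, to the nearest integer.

81 mph

ΔP = 1011 − 973 = 38 mb.
V ≈ 6.48 × 38^0.657 = 6.48 × 10.912 ≈ 70.712 kt.
70.712 × 1.151 ≈ 81.39 mph → 81 mph.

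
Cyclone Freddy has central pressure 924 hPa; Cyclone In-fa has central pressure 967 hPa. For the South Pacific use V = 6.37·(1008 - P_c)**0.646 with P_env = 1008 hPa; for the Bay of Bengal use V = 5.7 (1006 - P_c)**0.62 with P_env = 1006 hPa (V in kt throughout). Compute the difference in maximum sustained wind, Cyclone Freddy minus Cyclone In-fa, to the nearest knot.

Cyclone Freddy: ΔP = 84; V ≈ 6.37 × 84^0.646 ≈ 111.49 kt.
Cyclone In-fa: ΔP = 39; V ≈ 5.7 × 39^0.62 ≈ 55.25 kt.
Difference ≈ 111.49 − 55.25 = 56.24 → 56 kt.

56 kt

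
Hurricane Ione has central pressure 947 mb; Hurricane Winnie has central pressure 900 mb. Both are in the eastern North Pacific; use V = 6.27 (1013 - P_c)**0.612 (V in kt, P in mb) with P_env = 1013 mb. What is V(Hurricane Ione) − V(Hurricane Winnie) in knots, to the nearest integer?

-32 kt

Hurricane Ione: ΔP = 66; V ≈ 6.27 × 66^0.612 ≈ 81.44 kt.
Hurricane Winnie: ΔP = 113; V ≈ 6.27 × 113^0.612 ≈ 113.18 kt.
Difference ≈ 81.44 − 113.18 = -31.74 → -32 kt.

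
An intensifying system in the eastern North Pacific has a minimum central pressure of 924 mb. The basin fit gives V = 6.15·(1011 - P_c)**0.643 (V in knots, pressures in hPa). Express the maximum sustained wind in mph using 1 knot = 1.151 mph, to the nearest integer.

125 mph

ΔP = 1011 − 924 = 87 mb.
V ≈ 6.15 × 87^0.643 = 6.15 × 17.665 ≈ 108.639 kt.
108.639 × 1.151 ≈ 125.04 mph → 125 mph.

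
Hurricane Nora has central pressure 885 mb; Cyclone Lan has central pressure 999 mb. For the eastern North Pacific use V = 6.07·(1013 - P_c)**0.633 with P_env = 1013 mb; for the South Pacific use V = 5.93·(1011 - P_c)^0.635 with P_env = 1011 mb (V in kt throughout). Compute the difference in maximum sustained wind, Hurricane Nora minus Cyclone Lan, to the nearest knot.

Hurricane Nora: ΔP = 128; V ≈ 6.07 × 128^0.633 ≈ 130.93 kt.
Cyclone Lan: ΔP = 12; V ≈ 5.93 × 12^0.635 ≈ 28.73 kt.
Difference ≈ 130.93 − 28.73 = 102.20 → 102 kt.

102 kt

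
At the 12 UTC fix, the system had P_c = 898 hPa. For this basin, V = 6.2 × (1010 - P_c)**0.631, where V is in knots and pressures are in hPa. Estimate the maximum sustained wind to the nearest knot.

122 kt

ΔP = 1010 − 898 = 112 hPa.
112^0.631 ≈ 19.636.
V ≈ 6.2 × 19.636 ≈ 121.7 kt.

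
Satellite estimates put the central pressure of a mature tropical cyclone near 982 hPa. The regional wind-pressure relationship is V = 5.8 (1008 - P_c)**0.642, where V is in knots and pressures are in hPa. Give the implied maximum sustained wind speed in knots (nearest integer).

ΔP = 1008 − 982 = 26 hPa.
26^0.642 ≈ 8.099.
V ≈ 5.8 × 8.099 ≈ 47.0 kt.

47 kt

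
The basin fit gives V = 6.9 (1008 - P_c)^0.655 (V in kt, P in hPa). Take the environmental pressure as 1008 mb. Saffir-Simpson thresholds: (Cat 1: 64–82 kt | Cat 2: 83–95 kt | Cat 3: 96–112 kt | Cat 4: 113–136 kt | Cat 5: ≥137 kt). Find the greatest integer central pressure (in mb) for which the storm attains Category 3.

Category 3 begins at V = 96 kt.
Required ΔP = (96/6.9)^(1/0.655) = 13.913^1.527 ≈ 55.68 mb.
P_c ≤ 1008 − 55.68 = 952.32, so the highest integer P_c is 952 mb.

952 mb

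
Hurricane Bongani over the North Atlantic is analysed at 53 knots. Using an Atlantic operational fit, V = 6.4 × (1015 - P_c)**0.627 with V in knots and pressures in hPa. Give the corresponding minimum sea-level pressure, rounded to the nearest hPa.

986 hPa

ΔP = (V / 6.4)^(1/0.627) = (53/6.4)^1.595.
53/6.4 = 8.281; 8.281^1.595 ≈ 29.13 hPa.
P_c = 1015 − 29.13 = 985.87 ≈ 986 hPa.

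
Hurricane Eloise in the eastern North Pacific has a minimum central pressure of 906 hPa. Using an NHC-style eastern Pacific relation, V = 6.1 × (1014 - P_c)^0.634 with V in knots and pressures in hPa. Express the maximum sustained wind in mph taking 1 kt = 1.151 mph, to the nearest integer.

137 mph

ΔP = 1014 − 906 = 108 hPa.
V ≈ 6.1 × 108^0.634 = 6.1 × 19.462 ≈ 118.719 kt.
118.719 × 1.151 ≈ 136.65 mph → 137 mph.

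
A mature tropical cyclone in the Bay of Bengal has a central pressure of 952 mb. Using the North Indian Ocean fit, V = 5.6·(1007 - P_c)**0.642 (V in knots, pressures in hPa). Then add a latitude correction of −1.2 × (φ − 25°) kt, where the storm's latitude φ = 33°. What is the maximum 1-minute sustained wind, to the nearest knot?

64 kt

ΔP = 1007 − 952 = 55 mb.
55^0.642 ≈ 13.101.
V ≈ 5.6 × 13.101 ≈ 73.4 kt.
Latitude correction: −1.2 × (33 − 25) = -9.6 kt.
Corrected V ≈ 63.8 kt → 64 kt.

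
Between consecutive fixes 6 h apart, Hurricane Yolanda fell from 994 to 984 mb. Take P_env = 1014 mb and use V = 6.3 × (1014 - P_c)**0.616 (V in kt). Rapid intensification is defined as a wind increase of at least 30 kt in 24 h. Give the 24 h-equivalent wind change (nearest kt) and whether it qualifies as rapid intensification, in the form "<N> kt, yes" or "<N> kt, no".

45 kt, yes

V₁: ΔP = 20, V ≈ 6.3 × 20^0.616 ≈ 39.88 kt.
V₂: ΔP = 30, V ≈ 6.3 × 30^0.616 ≈ 51.20 kt.
ΔV over 6 h = 11.32 kt → 24 h equivalent = 11.32 × 24/6 ≈ 45.28 kt.
45 kt ≥ 30 kt ⇒ rapid intensification.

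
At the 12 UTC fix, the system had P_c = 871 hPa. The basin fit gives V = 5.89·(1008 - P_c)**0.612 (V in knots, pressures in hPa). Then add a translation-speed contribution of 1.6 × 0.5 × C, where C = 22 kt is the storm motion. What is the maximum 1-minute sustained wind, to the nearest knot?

ΔP = 1008 − 871 = 137 hPa.
137^0.612 ≈ 20.308.
V ≈ 5.89 × 20.308 ≈ 119.6 kt.
Translation term: 1.6 × 0.5 × 22 = 17.6 kt.
Corrected V ≈ 137.2 kt → 137 kt.

137 kt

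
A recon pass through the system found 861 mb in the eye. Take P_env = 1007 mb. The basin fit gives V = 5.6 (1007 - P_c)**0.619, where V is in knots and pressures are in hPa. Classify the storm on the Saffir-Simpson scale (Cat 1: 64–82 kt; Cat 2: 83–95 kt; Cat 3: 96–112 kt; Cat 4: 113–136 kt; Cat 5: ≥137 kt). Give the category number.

4

ΔP = 1007 − 861 = 146 mb.
V ≈ 5.6 × 146^0.619 = 5.6 × 21.86 ≈ 122 kt.
122 kt falls in the Category 4 band.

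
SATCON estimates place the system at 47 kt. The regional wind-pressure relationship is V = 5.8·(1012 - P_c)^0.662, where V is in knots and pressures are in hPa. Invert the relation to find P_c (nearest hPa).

ΔP = (V / 5.8)^(1/0.662) = (47/5.8)^1.511.
47/5.8 = 8.103; 8.103^1.511 ≈ 23.58 hPa.
P_c = 1012 − 23.58 = 988.42 ≈ 988 hPa.

988 hPa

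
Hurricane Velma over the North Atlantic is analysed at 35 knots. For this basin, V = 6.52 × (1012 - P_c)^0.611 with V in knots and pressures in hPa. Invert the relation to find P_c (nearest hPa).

ΔP = (V / 6.52)^(1/0.611) = (35/6.52)^1.637.
35/6.52 = 5.368; 5.368^1.637 ≈ 15.65 hPa.
P_c = 1012 − 15.65 = 996.35 ≈ 996 hPa.

996 hPa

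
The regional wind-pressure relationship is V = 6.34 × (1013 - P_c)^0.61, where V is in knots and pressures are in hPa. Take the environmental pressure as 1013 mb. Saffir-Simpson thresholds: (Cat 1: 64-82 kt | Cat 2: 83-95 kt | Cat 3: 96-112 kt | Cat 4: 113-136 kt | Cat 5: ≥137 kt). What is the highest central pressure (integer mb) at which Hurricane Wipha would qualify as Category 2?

945 mb

Category 2 begins at V = 83 kt.
Required ΔP = (83/6.34)^(1/0.61) = 13.091^1.639 ≈ 67.78 mb.
P_c ≤ 1013 − 67.78 = 945.22, so the highest integer P_c is 945 mb.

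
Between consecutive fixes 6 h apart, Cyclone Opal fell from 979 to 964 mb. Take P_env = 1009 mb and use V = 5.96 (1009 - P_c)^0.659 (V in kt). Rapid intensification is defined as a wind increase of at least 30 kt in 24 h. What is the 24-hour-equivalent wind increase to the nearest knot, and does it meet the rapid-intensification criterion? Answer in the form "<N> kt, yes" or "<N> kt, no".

V₁: ΔP = 30, V ≈ 5.96 × 30^0.659 ≈ 56.06 kt.
V₂: ΔP = 45, V ≈ 5.96 × 45^0.659 ≈ 73.23 kt.
ΔV over 6 h = 17.17 kt → 24 h equivalent = 17.17 × 24/6 ≈ 68.68 kt.
69 kt ≥ 30 kt ⇒ rapid intensification.

69 kt, yes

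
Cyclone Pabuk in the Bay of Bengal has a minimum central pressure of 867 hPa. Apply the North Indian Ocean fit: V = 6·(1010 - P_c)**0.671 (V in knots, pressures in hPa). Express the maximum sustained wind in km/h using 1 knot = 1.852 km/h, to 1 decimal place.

310.5 km/h

ΔP = 1010 − 867 = 143 hPa.
V ≈ 6 × 143^0.671 = 6 × 27.940 ≈ 167.642 kt.
167.642 × 1.852 ≈ 310.47 km/h → 310.5 km/h.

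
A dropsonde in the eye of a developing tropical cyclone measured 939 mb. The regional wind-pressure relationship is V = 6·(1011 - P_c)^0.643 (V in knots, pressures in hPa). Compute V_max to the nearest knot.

ΔP = 1011 − 939 = 72 mb.
72^0.643 ≈ 15.641.
V ≈ 6 × 15.641 ≈ 93.8 kt.

94 kt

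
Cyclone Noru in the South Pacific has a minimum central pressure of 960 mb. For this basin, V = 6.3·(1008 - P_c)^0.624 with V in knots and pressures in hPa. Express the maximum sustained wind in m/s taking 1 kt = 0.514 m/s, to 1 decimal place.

36.3 m/s

ΔP = 1008 − 960 = 48 mb.
V ≈ 6.3 × 48^0.624 = 6.3 × 11.197 ≈ 70.540 kt.
70.540 × 0.514 ≈ 36.26 m/s → 36.3 m/s.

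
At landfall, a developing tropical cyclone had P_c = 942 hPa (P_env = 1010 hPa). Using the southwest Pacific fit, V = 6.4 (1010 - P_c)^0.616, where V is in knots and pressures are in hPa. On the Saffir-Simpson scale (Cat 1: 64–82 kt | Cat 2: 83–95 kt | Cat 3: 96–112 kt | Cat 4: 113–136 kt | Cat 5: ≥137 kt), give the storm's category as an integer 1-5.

2

ΔP = 1010 − 942 = 68 hPa.
V ≈ 6.4 × 68^0.616 = 6.4 × 13.45 ≈ 86 kt.
86 kt falls in the Category 2 band.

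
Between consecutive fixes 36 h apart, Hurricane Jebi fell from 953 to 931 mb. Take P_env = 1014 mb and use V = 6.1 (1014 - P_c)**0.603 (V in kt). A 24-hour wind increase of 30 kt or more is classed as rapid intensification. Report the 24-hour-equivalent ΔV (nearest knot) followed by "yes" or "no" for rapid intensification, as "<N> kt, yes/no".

10 kt, no

V₁: ΔP = 61, V ≈ 6.1 × 61^0.603 ≈ 72.76 kt.
V₂: ΔP = 83, V ≈ 6.1 × 83^0.603 ≈ 87.61 kt.
ΔV over 36 h = 14.85 kt → 24 h equivalent = 14.85 × 24/36 ≈ 9.90 kt.
10 kt < 30 kt ⇒ not rapid intensification.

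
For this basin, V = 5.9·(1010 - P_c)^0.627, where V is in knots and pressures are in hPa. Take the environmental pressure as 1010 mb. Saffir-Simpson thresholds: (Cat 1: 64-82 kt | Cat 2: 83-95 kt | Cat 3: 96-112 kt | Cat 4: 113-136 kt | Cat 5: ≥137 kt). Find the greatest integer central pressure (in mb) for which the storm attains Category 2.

Category 2 begins at V = 83 kt.
Required ΔP = (83/5.9)^(1/0.627) = 14.068^1.595 ≈ 67.81 mb.
P_c ≤ 1010 − 67.81 = 942.19, so the highest integer P_c is 942 mb.

942 mb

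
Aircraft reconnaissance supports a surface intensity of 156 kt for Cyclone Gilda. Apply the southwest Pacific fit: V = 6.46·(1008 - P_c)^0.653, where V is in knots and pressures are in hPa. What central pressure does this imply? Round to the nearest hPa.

877 hPa

ΔP = (V / 6.46)^(1/0.653) = (156/6.46)^1.531.
156/6.46 = 24.149; 24.149^1.531 ≈ 131.15 hPa.
P_c = 1008 − 131.15 = 876.85 ≈ 877 hPa.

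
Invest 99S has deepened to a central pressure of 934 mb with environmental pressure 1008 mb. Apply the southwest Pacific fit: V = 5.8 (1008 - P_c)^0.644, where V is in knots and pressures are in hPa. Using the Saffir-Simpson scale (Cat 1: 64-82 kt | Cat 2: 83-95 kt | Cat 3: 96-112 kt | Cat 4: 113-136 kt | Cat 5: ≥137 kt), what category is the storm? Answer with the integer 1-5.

2

ΔP = 1008 − 934 = 74 mb.
V ≈ 5.8 × 74^0.644 = 5.8 × 15.99 ≈ 93 kt.
93 kt falls in the Category 2 band.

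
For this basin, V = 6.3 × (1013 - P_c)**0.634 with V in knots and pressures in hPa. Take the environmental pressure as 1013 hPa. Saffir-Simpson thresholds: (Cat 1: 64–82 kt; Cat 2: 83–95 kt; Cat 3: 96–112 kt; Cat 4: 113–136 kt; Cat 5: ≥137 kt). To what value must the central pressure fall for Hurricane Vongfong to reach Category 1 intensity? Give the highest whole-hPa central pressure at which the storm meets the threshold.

974 hPa

Category 1 begins at V = 64 kt.
Required ΔP = (64/6.3)^(1/0.634) = 10.159^1.577 ≈ 38.73 hPa.
P_c ≤ 1013 − 38.73 = 974.27, so the highest integer P_c is 974 hPa.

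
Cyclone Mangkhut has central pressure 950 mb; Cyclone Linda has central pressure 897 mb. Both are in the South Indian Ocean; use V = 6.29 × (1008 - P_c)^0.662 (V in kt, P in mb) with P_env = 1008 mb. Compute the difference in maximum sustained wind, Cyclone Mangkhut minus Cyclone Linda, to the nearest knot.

Cyclone Mangkhut: ΔP = 58; V ≈ 6.29 × 58^0.662 ≈ 92.48 kt.
Cyclone Linda: ΔP = 111; V ≈ 6.29 × 111^0.662 ≈ 142.12 kt.
Difference ≈ 92.48 − 142.12 = -49.64 → -50 kt.

-50 kt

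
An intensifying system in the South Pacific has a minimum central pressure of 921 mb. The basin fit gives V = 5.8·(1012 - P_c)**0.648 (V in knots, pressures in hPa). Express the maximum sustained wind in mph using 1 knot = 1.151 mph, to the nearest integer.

124 mph

ΔP = 1012 − 921 = 91 mb.
V ≈ 5.8 × 91^0.648 = 5.8 × 18.598 ≈ 107.867 kt.
107.867 × 1.151 ≈ 124.15 mph → 124 mph.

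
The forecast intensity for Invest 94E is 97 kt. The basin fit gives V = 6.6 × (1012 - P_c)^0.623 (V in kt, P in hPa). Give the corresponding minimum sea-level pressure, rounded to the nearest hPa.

937 hPa

ΔP = (V / 6.6)^(1/0.623) = (97/6.6)^1.605.
97/6.6 = 14.697; 14.697^1.605 ≈ 74.74 hPa.
P_c = 1012 − 74.74 = 937.26 ≈ 937 hPa.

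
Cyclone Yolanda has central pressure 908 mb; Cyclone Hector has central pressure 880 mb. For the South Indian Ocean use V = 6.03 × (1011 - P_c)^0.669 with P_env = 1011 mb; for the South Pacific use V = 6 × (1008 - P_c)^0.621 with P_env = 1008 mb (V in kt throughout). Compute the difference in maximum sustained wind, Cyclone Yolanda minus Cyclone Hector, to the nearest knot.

Cyclone Yolanda: ΔP = 103; V ≈ 6.03 × 103^0.669 ≈ 133.94 kt.
Cyclone Hector: ΔP = 128; V ≈ 6 × 128^0.621 ≈ 122.10 kt.
Difference ≈ 133.94 − 122.10 = 11.84 → 12 kt.

12 kt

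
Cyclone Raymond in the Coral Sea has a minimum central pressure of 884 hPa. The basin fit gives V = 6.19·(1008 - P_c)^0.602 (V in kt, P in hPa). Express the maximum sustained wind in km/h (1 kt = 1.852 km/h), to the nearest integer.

209 km/h

ΔP = 1008 − 884 = 124 hPa.
V ≈ 6.19 × 124^0.602 = 6.19 × 18.207 ≈ 112.702 kt.
112.702 × 1.852 ≈ 208.72 km/h → 209 km/h.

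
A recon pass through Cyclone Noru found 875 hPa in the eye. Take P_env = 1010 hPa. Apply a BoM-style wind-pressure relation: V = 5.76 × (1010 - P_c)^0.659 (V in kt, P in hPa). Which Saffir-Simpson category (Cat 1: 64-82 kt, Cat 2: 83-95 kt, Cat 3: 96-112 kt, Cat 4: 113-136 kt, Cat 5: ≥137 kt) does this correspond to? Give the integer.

5

ΔP = 1010 − 875 = 135 hPa.
V ≈ 5.76 × 135^0.659 = 5.76 × 25.34 ≈ 146 kt.
146 kt falls in the Category 5 band.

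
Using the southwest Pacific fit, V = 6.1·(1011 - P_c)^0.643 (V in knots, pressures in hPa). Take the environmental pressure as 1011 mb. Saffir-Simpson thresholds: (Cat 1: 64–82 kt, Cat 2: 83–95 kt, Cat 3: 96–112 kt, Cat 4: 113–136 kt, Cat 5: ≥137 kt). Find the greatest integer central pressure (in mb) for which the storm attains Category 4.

Category 4 begins at V = 113 kt.
Required ΔP = (113/6.1)^(1/0.643) = 18.525^1.555 ≈ 93.67 mb.
P_c ≤ 1011 − 93.67 = 917.33, so the highest integer P_c is 917 mb.

917 mb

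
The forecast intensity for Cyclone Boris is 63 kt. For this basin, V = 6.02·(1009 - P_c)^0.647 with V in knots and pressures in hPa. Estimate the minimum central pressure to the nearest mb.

971 mb

ΔP = (V / 6.02)^(1/0.647) = (63/6.02)^1.546.
63/6.02 = 10.465; 10.465^1.546 ≈ 37.68 mb.
P_c = 1009 − 37.68 = 971.32 ≈ 971 mb.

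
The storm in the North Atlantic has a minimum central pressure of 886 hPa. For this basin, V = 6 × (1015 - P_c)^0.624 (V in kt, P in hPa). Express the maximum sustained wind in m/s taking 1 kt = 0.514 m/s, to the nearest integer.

64 m/s

ΔP = 1015 − 886 = 129 hPa.
V ≈ 6 × 129^0.624 = 6 × 20.750 ≈ 124.497 kt.
124.497 × 0.514 ≈ 63.99 m/s → 64 m/s.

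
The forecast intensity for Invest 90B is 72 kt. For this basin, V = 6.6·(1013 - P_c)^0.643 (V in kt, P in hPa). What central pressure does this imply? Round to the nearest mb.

ΔP = (V / 6.6)^(1/0.643) = (72/6.6)^1.555.
72/6.6 = 10.909; 10.909^1.555 ≈ 41.11 mb.
P_c = 1013 − 41.11 = 971.89 ≈ 972 mb.

972 mb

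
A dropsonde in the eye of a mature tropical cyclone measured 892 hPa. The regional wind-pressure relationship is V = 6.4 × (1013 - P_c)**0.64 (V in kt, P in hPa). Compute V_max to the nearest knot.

ΔP = 1013 − 892 = 121 hPa.
121^0.64 ≈ 21.527.
V ≈ 6.4 × 21.527 ≈ 137.8 kt.

138 kt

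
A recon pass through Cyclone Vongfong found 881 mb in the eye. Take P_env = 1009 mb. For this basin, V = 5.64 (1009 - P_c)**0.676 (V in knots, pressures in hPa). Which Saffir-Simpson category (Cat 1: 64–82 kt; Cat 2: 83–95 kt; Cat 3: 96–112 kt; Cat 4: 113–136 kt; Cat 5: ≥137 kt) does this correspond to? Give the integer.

ΔP = 1009 − 881 = 128 mb.
V ≈ 5.64 × 128^0.676 = 5.64 × 26.58 ≈ 150 kt.
150 kt falls in the Category 5 band.

5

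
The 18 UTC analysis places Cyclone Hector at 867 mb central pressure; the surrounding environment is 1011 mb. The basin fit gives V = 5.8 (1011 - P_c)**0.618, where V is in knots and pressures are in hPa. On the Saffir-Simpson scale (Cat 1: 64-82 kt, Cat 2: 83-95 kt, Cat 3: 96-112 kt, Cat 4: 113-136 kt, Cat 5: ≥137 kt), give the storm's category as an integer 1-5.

4

ΔP = 1011 − 867 = 144 mb.
V ≈ 5.8 × 144^0.618 = 5.8 × 21.57 ≈ 125 kt.
125 kt falls in the Category 4 band.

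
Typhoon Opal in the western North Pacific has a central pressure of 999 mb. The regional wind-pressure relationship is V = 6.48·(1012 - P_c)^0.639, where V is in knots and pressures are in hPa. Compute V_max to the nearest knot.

ΔP = 1012 − 999 = 13 mb.
13^0.639 ≈ 5.150.
V ≈ 6.48 × 5.150 ≈ 33.4 kt.

33 kt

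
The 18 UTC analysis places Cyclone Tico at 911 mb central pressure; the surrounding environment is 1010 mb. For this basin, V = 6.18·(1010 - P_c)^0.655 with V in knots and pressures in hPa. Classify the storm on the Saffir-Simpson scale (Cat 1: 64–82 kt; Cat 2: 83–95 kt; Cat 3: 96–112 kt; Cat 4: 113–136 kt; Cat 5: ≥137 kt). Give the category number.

4

ΔP = 1010 − 911 = 99 mb.
V ≈ 6.18 × 99^0.655 = 6.18 × 20.28 ≈ 125 kt.
125 kt falls in the Category 4 band.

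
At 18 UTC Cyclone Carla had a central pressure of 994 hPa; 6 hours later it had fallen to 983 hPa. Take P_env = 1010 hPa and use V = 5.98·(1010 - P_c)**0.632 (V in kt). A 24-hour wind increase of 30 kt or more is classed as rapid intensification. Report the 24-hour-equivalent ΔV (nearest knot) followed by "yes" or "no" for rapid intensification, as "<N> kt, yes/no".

V₁: ΔP = 16, V ≈ 5.98 × 16^0.632 ≈ 34.49 kt.
V₂: ΔP = 27, V ≈ 5.98 × 27^0.632 ≈ 48.01 kt.
ΔV over 6 h = 13.52 kt → 24 h equivalent = 13.52 × 24/6 ≈ 54.08 kt.
54 kt ≥ 30 kt ⇒ rapid intensification.

54 kt, yes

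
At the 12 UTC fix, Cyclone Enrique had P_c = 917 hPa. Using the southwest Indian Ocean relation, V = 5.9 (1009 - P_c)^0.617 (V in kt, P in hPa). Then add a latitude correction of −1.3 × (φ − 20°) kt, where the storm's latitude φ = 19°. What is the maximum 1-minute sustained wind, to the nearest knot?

ΔP = 1009 − 917 = 92 hPa.
92^0.617 ≈ 16.280.
V ≈ 5.9 × 16.280 ≈ 96.1 kt.
Latitude correction: −1.3 × (19 − 20) = 1.3 kt.
Corrected V ≈ 97.4 kt → 97 kt.

97 kt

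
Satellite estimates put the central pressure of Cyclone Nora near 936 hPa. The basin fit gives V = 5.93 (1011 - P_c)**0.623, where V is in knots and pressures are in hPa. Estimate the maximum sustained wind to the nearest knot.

ΔP = 1011 − 936 = 75 hPa.
75^0.623 ≈ 14.729.
V ≈ 5.93 × 14.729 ≈ 87.3 kt.

87 kt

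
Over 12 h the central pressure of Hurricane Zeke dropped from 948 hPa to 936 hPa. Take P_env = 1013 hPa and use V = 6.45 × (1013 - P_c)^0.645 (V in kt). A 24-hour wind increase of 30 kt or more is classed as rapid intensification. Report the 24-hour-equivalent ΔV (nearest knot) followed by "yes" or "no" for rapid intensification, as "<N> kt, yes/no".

V₁: ΔP = 65, V ≈ 6.45 × 65^0.645 ≈ 95.26 kt.
V₂: ΔP = 77, V ≈ 6.45 × 77^0.645 ≈ 106.25 kt.
ΔV over 12 h = 10.99 kt → 24 h equivalent = 10.99 × 24/12 ≈ 21.98 kt.
22 kt < 30 kt ⇒ not rapid intensification.

22 kt, no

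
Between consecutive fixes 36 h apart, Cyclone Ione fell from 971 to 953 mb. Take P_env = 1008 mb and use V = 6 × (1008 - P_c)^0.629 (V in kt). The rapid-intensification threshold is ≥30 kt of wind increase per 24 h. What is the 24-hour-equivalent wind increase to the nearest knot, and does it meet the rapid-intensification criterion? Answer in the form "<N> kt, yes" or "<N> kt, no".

11 kt, no

V₁: ΔP = 37, V ≈ 6 × 37^0.629 ≈ 58.15 kt.
V₂: ΔP = 55, V ≈ 6 × 55^0.629 ≈ 74.62 kt.
ΔV over 36 h = 16.47 kt → 24 h equivalent = 16.47 × 24/36 ≈ 10.98 kt.
11 kt < 30 kt ⇒ not rapid intensification.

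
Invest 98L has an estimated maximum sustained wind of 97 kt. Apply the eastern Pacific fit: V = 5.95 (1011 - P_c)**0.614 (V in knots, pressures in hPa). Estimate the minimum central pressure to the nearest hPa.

ΔP = (V / 5.95)^(1/0.614) = (97/5.95)^1.629.
97/5.95 = 16.303; 16.303^1.629 ≈ 94.27 hPa.
P_c = 1011 − 94.27 = 916.73 ≈ 917 hPa.

917 hPa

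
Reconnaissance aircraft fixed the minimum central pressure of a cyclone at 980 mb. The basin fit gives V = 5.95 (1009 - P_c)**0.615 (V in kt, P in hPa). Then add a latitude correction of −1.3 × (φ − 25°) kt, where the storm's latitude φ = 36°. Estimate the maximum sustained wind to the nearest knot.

ΔP = 1009 − 980 = 29 mb.
29^0.615 ≈ 7.932.
V ≈ 5.95 × 7.932 ≈ 47.2 kt.
Latitude correction: −1.3 × (36 − 25) = -14.3 kt.
Corrected V ≈ 32.9 kt → 33 kt.

33 kt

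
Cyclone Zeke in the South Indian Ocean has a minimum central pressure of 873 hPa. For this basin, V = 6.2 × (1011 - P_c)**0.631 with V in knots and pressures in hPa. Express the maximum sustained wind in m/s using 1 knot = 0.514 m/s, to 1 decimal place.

ΔP = 1011 − 873 = 138 hPa.
V ≈ 6.2 × 138^0.631 = 6.2 × 22.401 ≈ 138.885 kt.
138.885 × 0.514 ≈ 71.39 m/s → 71.4 m/s.

71.4 m/s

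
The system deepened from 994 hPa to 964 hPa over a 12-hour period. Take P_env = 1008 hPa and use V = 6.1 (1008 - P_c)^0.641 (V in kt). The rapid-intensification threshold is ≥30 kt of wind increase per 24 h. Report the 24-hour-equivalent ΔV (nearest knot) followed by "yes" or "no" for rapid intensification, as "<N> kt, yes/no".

V₁: ΔP = 14, V ≈ 6.1 × 14^0.641 ≈ 33.11 kt.
V₂: ΔP = 44, V ≈ 6.1 × 44^0.641 ≈ 68.99 kt.
ΔV over 12 h = 35.88 kt → 24 h equivalent = 35.88 × 24/12 ≈ 71.76 kt.
72 kt ≥ 30 kt ⇒ rapid intensification.

72 kt, yes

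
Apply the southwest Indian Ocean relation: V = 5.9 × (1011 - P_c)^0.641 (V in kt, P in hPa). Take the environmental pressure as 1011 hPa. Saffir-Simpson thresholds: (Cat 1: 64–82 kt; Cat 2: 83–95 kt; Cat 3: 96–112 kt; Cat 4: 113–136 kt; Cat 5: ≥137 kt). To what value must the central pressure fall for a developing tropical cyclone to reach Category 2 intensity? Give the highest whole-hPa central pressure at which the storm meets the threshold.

Category 2 begins at V = 83 kt.
Required ΔP = (83/5.9)^(1/0.641) = 14.068^1.560 ≈ 61.84 hPa.
P_c ≤ 1011 − 61.84 = 949.16, so the highest integer P_c is 949 hPa.

949 hPa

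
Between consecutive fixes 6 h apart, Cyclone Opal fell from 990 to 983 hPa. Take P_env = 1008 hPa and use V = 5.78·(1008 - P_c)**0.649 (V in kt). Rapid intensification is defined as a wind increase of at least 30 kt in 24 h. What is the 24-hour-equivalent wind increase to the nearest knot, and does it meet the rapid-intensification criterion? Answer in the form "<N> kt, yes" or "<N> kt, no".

V₁: ΔP = 18, V ≈ 5.78 × 18^0.649 ≈ 37.72 kt.
V₂: ΔP = 25, V ≈ 5.78 × 25^0.649 ≈ 46.69 kt.
ΔV over 6 h = 8.97 kt → 24 h equivalent = 8.97 × 24/6 ≈ 35.88 kt.
36 kt ≥ 30 kt ⇒ rapid intensification.

36 kt, yes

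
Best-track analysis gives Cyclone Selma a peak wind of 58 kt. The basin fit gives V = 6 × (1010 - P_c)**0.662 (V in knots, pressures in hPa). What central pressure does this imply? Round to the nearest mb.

979 mb

ΔP = (V / 6)^(1/0.662) = (58/6)^1.511.
58/6 = 9.667; 9.667^1.511 ≈ 30.78 mb.
P_c = 1010 − 30.78 = 979.22 ≈ 979 mb.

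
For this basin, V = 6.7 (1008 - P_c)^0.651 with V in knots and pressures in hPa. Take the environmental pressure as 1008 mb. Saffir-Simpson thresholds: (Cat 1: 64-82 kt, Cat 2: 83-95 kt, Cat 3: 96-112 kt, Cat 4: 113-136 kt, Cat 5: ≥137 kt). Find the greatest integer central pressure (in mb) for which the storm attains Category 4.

Category 4 begins at V = 113 kt.
Required ΔP = (113/6.7)^(1/0.651) = 16.866^1.536 ≈ 76.70 mb.
P_c ≤ 1008 − 76.70 = 931.30, so the highest integer P_c is 931 mb.

931 mb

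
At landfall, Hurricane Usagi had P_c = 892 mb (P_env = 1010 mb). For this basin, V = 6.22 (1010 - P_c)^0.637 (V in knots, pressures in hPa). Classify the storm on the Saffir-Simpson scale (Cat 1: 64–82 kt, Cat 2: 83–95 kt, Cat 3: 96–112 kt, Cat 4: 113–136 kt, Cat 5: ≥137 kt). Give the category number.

4

ΔP = 1010 − 892 = 118 mb.
V ≈ 6.22 × 118^0.637 = 6.22 × 20.88 ≈ 130 kt.
130 kt falls in the Category 4 band.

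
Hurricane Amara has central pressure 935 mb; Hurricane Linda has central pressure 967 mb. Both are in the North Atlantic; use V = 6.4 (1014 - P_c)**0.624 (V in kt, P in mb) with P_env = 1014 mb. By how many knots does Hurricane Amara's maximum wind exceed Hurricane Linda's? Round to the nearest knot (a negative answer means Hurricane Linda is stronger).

Hurricane Amara: ΔP = 79; V ≈ 6.4 × 79^0.624 ≈ 97.79 kt.
Hurricane Linda: ΔP = 47; V ≈ 6.4 × 47^0.624 ≈ 70.72 kt.
Difference ≈ 97.79 − 70.72 = 27.07 → 27 kt.

27 kt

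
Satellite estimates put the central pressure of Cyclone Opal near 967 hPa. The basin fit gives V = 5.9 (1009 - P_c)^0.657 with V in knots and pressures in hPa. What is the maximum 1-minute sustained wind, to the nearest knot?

ΔP = 1009 − 967 = 42 hPa.
42^0.657 ≈ 11.654.
V ≈ 5.9 × 11.654 ≈ 68.8 kt.

69 kt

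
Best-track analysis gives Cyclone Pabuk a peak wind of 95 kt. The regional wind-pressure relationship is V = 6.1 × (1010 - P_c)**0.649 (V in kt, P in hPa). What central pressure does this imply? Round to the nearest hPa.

941 hPa

ΔP = (V / 6.1)^(1/0.649) = (95/6.1)^1.541.
95/6.1 = 15.574; 15.574^1.541 ≈ 68.75 hPa.
P_c = 1010 − 68.75 = 941.25 ≈ 941 hPa.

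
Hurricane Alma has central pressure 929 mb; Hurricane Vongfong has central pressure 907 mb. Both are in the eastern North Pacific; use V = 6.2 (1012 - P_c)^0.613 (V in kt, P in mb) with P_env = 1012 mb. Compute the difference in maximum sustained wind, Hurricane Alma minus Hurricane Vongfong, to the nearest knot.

Hurricane Alma: ΔP = 83; V ≈ 6.2 × 83^0.613 ≈ 93.07 kt.
Hurricane Vongfong: ΔP = 105; V ≈ 6.2 × 105^0.613 ≈ 107.49 kt.
Difference ≈ 93.07 − 107.49 = -14.42 → -14 kt.

-14 kt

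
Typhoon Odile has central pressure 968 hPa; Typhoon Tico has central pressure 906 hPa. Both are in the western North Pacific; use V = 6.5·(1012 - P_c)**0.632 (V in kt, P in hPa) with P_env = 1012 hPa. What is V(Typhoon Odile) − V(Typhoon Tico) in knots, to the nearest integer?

-53 kt

Typhoon Odile: ΔP = 44; V ≈ 6.5 × 44^0.632 ≈ 71.05 kt.
Typhoon Tico: ΔP = 106; V ≈ 6.5 × 106^0.632 ≈ 123.85 kt.
Difference ≈ 71.05 − 123.85 = -52.80 → -53 kt.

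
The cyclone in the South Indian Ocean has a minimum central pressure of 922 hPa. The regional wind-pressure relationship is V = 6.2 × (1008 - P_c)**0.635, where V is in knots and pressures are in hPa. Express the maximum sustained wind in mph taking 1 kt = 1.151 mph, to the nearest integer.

ΔP = 1008 − 922 = 86 hPa.
V ≈ 6.2 × 86^0.635 = 6.2 × 16.920 ≈ 104.905 kt.
104.905 × 1.151 ≈ 120.75 mph → 121 mph.

121 mph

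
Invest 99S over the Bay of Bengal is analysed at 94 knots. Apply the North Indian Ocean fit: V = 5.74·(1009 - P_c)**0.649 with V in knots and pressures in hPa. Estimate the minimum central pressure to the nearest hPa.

ΔP = (V / 5.74)^(1/0.649) = (94/5.74)^1.541.
94/5.74 = 16.376; 16.376^1.541 ≈ 74.29 hPa.
P_c = 1009 − 74.29 = 934.71 ≈ 935 hPa.

935 hPa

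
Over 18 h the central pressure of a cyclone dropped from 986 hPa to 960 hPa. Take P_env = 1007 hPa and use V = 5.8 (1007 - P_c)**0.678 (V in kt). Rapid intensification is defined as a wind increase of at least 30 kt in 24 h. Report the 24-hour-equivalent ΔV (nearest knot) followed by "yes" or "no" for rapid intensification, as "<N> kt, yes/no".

V₁: ΔP = 21, V ≈ 5.8 × 21^0.678 ≈ 45.70 kt.
V₂: ΔP = 47, V ≈ 5.8 × 47^0.678 ≈ 78.91 kt.
ΔV over 18 h = 33.21 kt → 24 h equivalent = 33.21 × 24/18 ≈ 44.28 kt.
44 kt ≥ 30 kt ⇒ rapid intensification.

44 kt, yes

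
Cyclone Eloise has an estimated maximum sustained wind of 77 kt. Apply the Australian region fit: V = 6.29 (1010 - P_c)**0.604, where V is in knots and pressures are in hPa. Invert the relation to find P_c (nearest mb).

ΔP = (V / 6.29)^(1/0.604) = (77/6.29)^1.656.
77/6.29 = 12.242; 12.242^1.656 ≈ 63.25 mb.
P_c = 1010 − 63.25 = 946.75 ≈ 947 mb.

947 mb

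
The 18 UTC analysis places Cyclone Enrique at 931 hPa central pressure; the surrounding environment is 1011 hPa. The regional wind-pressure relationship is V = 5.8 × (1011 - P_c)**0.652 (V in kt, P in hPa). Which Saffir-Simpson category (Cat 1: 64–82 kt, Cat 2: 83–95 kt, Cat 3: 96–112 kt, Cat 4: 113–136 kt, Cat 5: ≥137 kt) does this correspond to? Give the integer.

3

ΔP = 1011 − 931 = 80 hPa.
V ≈ 5.8 × 80^0.652 = 5.8 × 17.41 ≈ 101 kt.
101 kt falls in the Category 3 band.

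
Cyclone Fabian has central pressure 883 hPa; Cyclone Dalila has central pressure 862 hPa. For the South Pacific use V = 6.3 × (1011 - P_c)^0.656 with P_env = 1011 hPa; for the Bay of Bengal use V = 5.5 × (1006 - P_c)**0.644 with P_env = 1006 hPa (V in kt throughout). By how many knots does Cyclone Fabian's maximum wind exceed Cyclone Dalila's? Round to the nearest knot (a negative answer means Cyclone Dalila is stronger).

17 kt

Cyclone Fabian: ΔP = 128; V ≈ 6.3 × 128^0.656 ≈ 151.94 kt.
Cyclone Dalila: ΔP = 144; V ≈ 5.5 × 144^0.644 ≈ 135.00 kt.
Difference ≈ 151.94 − 135.00 = 16.94 → 17 kt.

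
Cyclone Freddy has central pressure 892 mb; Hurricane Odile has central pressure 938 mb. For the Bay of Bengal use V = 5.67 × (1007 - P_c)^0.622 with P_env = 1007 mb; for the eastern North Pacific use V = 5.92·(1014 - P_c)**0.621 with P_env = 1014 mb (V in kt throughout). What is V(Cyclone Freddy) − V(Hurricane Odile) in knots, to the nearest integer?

21 kt

Cyclone Freddy: ΔP = 115; V ≈ 5.67 × 115^0.622 ≈ 108.48 kt.
Hurricane Odile: ΔP = 76; V ≈ 5.92 × 76^0.621 ≈ 87.16 kt.
Difference ≈ 108.48 − 87.16 = 21.32 → 21 kt.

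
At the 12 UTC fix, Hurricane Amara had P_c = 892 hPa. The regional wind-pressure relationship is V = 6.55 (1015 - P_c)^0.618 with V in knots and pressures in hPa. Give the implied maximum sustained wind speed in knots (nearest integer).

ΔP = 1015 − 892 = 123 hPa.
123^0.618 ≈ 19.569.
V ≈ 6.55 × 19.569 ≈ 128.2 kt.

128 kt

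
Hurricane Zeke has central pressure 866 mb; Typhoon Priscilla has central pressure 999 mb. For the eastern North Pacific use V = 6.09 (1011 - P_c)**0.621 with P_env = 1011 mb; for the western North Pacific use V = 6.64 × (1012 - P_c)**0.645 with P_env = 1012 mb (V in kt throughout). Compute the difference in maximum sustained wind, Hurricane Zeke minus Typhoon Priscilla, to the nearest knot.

Hurricane Zeke: ΔP = 145; V ≈ 6.09 × 145^0.621 ≈ 133.91 kt.
Typhoon Priscilla: ΔP = 13; V ≈ 6.64 × 13^0.645 ≈ 34.73 kt.
Difference ≈ 133.91 − 34.73 = 99.18 → 99 kt.

99 kt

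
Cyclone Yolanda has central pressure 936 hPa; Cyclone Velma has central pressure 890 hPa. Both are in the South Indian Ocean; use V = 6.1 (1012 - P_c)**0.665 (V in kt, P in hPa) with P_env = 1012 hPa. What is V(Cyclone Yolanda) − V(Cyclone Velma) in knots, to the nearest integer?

-40 kt

Cyclone Yolanda: ΔP = 76; V ≈ 6.1 × 76^0.665 ≈ 108.66 kt.
Cyclone Velma: ΔP = 122; V ≈ 6.1 × 122^0.665 ≈ 148.85 kt.
Difference ≈ 108.66 − 148.85 = -40.19 → -40 kt.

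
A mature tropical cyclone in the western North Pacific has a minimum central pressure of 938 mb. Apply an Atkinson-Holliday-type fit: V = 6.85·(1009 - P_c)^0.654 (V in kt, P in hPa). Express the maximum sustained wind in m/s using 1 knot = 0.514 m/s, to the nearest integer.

ΔP = 1009 − 938 = 71 mb.
V ≈ 6.85 × 71^0.654 = 6.85 × 16.245 ≈ 111.279 kt.
111.279 × 0.514 ≈ 57.20 m/s → 57 m/s.

57 m/s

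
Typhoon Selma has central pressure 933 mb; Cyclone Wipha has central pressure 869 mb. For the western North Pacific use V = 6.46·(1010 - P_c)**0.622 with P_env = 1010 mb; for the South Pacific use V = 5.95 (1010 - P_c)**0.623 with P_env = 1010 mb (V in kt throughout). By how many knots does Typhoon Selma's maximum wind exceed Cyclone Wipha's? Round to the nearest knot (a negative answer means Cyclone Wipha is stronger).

-34 kt

Typhoon Selma: ΔP = 77; V ≈ 6.46 × 77^0.622 ≈ 96.30 kt.
Cyclone Wipha: ΔP = 141; V ≈ 5.95 × 141^0.623 ≈ 129.86 kt.
Difference ≈ 96.30 − 129.86 = -33.56 → -34 kt.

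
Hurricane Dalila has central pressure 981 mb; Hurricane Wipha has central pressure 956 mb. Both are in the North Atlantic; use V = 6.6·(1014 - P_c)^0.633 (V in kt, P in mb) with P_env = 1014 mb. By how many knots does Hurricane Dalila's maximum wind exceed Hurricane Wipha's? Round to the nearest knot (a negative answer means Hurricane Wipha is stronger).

Hurricane Dalila: ΔP = 33; V ≈ 6.6 × 33^0.633 ≈ 60.36 kt.
Hurricane Wipha: ΔP = 58; V ≈ 6.6 × 58^0.633 ≈ 86.26 kt.
Difference ≈ 60.36 − 86.26 = -25.90 → -26 kt.

-26 kt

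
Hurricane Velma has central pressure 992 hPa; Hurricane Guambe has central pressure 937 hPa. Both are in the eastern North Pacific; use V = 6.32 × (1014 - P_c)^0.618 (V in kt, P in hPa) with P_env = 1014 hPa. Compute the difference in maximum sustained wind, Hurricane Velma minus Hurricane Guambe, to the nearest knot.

-50 kt

Hurricane Velma: ΔP = 22; V ≈ 6.32 × 22^0.618 ≈ 42.69 kt.
Hurricane Guambe: ΔP = 77; V ≈ 6.32 × 77^0.618 ≈ 92.59 kt.
Difference ≈ 42.69 − 92.59 = -49.90 → -50 kt.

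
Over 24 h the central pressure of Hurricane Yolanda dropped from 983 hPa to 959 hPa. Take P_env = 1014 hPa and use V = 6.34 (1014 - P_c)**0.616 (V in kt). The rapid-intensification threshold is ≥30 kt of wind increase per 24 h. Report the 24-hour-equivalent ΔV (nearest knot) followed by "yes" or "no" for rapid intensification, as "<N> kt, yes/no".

V₁: ΔP = 31, V ≈ 6.34 × 31^0.616 ≈ 52.57 kt.
V₂: ΔP = 55, V ≈ 6.34 × 55^0.616 ≈ 74.84 kt.
ΔV over 24 h = 22.27 kt → 24 h equivalent = 22.27 × 24/24 ≈ 22.27 kt.
22 kt < 30 kt ⇒ not rapid intensification.

22 kt, no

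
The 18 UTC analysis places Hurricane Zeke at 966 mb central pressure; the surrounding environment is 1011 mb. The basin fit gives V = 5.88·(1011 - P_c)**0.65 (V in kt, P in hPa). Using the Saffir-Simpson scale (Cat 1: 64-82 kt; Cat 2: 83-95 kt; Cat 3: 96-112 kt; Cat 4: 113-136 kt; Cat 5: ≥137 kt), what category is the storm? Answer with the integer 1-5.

1

ΔP = 1011 − 966 = 45 mb.
V ≈ 5.88 × 45^0.65 = 5.88 × 11.87 ≈ 70 kt.
70 kt falls in the Category 1 band.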